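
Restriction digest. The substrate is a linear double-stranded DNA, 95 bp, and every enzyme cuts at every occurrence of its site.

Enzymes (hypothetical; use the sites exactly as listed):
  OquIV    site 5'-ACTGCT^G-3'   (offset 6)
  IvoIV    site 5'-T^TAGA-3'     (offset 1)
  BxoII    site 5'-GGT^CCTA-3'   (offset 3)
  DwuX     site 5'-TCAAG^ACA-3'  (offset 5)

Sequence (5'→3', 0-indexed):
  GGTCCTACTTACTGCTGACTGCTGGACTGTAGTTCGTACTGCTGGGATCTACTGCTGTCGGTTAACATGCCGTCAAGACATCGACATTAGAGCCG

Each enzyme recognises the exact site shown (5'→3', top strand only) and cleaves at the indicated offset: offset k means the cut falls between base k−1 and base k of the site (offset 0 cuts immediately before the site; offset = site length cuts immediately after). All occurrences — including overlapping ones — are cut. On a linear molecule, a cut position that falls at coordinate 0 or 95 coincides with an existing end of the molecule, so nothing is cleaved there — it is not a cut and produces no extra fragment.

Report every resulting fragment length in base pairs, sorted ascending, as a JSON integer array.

[3,7,8,10,13,13,20,21]

Per-enzyme occurrences:
  OquIV ACTGCTG/6: at [10, 17, 37, 50] ⇒ [16, 23, 43, 56]
  IvoIV TTAGA/1: at [86] ⇒ [87]
  BxoII GGTCCTA/3: at [0] ⇒ [3]
  DwuX TCAAGACA/5: at [72] ⇒ [77]

Pooled cuts: [3, 16, 23, 43, 56, 77, 87]

Fragment lengths:
  [0,3): 3 bp
  [3,16): 13 bp
  [16,23): 7 bp
  [23,43): 20 bp
  [43,56): 13 bp
  [56,77): 21 bp
  [77,87): 10 bp
  [87,95): 8 bp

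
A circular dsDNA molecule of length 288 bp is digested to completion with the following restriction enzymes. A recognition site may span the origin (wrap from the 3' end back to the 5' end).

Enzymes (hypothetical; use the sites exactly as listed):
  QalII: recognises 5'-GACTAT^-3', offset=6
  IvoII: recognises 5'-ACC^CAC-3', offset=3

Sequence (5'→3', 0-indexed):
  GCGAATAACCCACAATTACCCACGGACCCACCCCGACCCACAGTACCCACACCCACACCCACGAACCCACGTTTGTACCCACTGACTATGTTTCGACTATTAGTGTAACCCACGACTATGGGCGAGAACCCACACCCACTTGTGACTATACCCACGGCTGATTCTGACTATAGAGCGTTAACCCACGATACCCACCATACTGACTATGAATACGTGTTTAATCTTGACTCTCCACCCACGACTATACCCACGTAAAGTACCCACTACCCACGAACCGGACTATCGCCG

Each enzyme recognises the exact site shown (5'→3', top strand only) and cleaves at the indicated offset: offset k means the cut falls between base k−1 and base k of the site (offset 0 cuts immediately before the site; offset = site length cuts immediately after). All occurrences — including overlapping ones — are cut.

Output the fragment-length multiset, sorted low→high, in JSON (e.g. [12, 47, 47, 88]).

[3,3,6,6,6,7,8,8,9,9,9,9,10,10,10,10,11,11,12,12,13,13,15,15,15,19,29]

Per-enzyme occurrences:
  QalII (GACTAT, off=6): starts [83, 94, 113, 143, 165, 201, 239, 277] → cuts [89, 100, 119, 149, 171, 207, 245, 283]
  IvoII (ACCCAC, off=3): starts [7, 17, 25, 35, 44, 50, 56, 64, 76, 107, 127, 133, 149, 180, 189, 233, 245, 258, 265] → cuts [10, 20, 28, 38, 47, 53, 59, 67, 79, 110, 130, 136, 152, 183, 192, 236, 248, 261, 268]

All cut coordinates (distinct, sorted): [10, 20, 28, 38, 47, 53, 59, 67, 79, 89, 100, 110, 119, 130, 136, 149, 152, 171, 183, 192, 207, 236, 245, 248, 261, 268, 283]

Fragments:
  10→20: 10 bp
  20→28: 8 bp
  28→38: 10 bp
  38→47: 9 bp
  47→53: 6 bp
  53→59: 6 bp
  59→67: 8 bp
  67→79: 12 bp
  79→89: 10 bp
  89→100: 11 bp
  100→110: 10 bp
  110→119: 9 bp
  119→130: 11 bp
  130→136: 6 bp
  136→149: 13 bp
  149→152: 3 bp
  152→171: 19 bp
  171→183: 12 bp
  183→192: 9 bp
  192→207: 15 bp
  207→236: 29 bp
  236→245: 9 bp
  245→248: 3 bp
  248→261: 13 bp
  261→268: 7 bp
  268→283: 15 bp
  283→10 (wrap): 288-283+10 = 15 bp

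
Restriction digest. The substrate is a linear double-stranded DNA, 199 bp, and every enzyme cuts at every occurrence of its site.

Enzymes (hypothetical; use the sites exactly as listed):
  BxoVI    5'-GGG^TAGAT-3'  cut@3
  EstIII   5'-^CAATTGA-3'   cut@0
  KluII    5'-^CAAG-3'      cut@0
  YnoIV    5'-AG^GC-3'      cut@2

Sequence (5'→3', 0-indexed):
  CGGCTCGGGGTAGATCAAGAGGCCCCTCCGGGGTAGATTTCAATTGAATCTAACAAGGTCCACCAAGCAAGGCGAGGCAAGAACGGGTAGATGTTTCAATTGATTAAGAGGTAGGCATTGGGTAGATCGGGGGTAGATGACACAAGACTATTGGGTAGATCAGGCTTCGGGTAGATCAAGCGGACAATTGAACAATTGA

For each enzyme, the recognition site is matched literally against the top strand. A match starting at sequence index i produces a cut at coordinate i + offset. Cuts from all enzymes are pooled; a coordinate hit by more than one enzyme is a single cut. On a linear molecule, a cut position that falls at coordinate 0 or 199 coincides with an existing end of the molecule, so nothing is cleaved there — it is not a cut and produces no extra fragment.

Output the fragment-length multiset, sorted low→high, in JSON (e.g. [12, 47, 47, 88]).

[1,4,4,5,5,5,6,7,7,8,8,8,8,8,9,9,10,10,10,11,12,13,13,18]

Site scan:
  BxoVI (GGGTAGAT, off=3): starts [7, 30, 84, 119, 130, 152, 168] → cuts [10, 33, 87, 122, 133, 155, 171]
  EstIII (CAATTGA, off=0): starts [40, 96, 184, 192] → cuts [40, 96, 184, 192]
  KluII (CAAG, off=0): starts [15, 53, 63, 67, 77, 142, 176] → cuts [15, 53, 63, 67, 77, 142, 176]
  YnoIV (AGGC, off=2): starts [19, 69, 74, 112, 161] → cuts [21, 71, 76, 114, 163]

All cut coordinates (distinct, sorted): [10, 15, 21, 33, 40, 53, 63, 67, 71, 76, 77, 87, 96, 114, 122, 133, 142, 155, 163, 171, 176, 184, 192]

Fragments:
  [0,10): 10 bp
  [10,15): 5 bp
  [15,21): 6 bp
  [21,33): 12 bp
  [33,40): 7 bp
  [40,53): 13 bp
  [53,63): 10 bp
  [63,67): 4 bp
  [67,71): 4 bp
  [71,76): 5 bp
  [76,77): 1 bp
  [77,87): 10 bp
  [87,96): 9 bp
  [96,114): 18 bp
  [114,122): 8 bp
  [122,133): 11 bp
  [133,142): 9 bp
  [142,155): 13 bp
  [155,163): 8 bp
  [163,171): 8 bp
  [171,176): 5 bp
  [176,184): 8 bp
  [184,192): 8 bp
  [192,199): 7 bp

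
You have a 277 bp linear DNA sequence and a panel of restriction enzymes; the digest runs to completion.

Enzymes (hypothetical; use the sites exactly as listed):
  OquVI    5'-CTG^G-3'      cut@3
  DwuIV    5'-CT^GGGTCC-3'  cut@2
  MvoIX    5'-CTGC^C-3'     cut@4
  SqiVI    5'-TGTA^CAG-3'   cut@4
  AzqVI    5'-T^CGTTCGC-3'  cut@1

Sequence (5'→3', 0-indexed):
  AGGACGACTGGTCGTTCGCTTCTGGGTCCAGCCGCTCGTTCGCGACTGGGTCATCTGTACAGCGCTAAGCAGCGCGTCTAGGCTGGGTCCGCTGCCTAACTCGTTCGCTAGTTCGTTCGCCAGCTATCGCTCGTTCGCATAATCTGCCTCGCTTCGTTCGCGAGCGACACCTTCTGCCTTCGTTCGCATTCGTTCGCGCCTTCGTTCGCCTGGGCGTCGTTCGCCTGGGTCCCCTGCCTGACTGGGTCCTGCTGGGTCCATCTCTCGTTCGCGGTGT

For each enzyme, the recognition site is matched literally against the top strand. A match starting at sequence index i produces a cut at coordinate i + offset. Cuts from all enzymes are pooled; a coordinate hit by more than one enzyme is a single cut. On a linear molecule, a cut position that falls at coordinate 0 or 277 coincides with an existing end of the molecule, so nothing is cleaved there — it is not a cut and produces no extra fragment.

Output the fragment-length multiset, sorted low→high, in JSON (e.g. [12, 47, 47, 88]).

Scan for sites:
  OquVI CTGG/3: at [7, 21, 45, 82, 209, 224, 241, 251] ⇒ [10, 24, 48, 85, 212, 227, 244, 254]
  DwuIV CTGGGTCC/2: at [21, 82, 224, 241, 251] ⇒ [23, 84, 226, 243, 253]
  MvoIX CTGCC/4: at [91, 143, 173, 233] ⇒ [95, 147, 177, 237]
  SqiVI TGTACAG/4: at [55] ⇒ [59]
  AzqVI TCGTTCGC/1: at [11, 35, 100, 112, 130, 153, 179, 189, 201, 216, 264] ⇒ [12, 36, 101, 113, 131, 154, 180, 190, 202, 217, 265]

Pooled cuts: [10, 12, 23, 24, 36, 48, 59, 84, 85, 95, 101, 113, 131, 147, 154, 177, 180, 190, 202, 212, 217, 226, 227, 237, 243, 244, 253, 254, 265]

Fragment lengths:
  [0,10): 10 bp
  [10,12): 2 bp
  [12,23): 11 bp
  [23,24): 1 bp
  [24,36): 12 bp
  [36,48): 12 bp
  [48,59): 11 bp
  [59,84): 25 bp
  [84,85): 1 bp
  [85,95): 10 bp
  [95,101): 6 bp
  [101,113): 12 bp
  [113,131): 18 bp
  [131,147): 16 bp
  [147,154): 7 bp
  [154,177): 23 bp
  [177,180): 3 bp
  [180,190): 10 bp
  [190,202): 12 bp
  [202,212): 10 bp
  [212,217): 5 bp
  [217,226): 9 bp
  [226,227): 1 bp
  [227,237): 10 bp
  [237,243): 6 bp
  [243,244): 1 bp
  [244,253): 9 bp
  [253,254): 1 bp
  [254,265): 11 bp
  [265,277): 12 bp

[1,1,1,1,1,2,3,5,6,6,7,9,9,10,10,10,10,10,11,11,11,12,12,12,12,12,16,18,23,25]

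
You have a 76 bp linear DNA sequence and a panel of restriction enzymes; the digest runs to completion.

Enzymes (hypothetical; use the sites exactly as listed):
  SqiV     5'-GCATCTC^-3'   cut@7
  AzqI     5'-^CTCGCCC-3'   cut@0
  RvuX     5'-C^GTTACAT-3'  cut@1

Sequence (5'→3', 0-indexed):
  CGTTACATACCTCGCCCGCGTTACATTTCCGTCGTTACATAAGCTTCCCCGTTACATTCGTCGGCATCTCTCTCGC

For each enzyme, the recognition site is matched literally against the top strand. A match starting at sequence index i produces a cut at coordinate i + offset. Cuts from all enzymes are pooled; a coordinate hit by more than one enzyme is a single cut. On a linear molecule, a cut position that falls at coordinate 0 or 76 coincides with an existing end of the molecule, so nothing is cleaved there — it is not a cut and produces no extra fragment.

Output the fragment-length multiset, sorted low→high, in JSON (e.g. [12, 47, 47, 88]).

[1,6,9,9,14,17,20]

Site scan:
  SqiV GCATCTC/7: at [63] ⇒ [70]
  AzqI CTCGCCC/0: at [10] ⇒ [10]
  RvuX CGTTACAT/1: at [0, 18, 32, 49] ⇒ [1, 19, 33, 50]

All cut coordinates (distinct, sorted): [1, 10, 19, 33, 50, 70]

Fragments:
  [0,1): 1 bp
  [1,10): 9 bp
  [10,19): 9 bp
  [19,33): 14 bp
  [33,50): 17 bp
  [50,70): 20 bp
  [70,76): 6 bp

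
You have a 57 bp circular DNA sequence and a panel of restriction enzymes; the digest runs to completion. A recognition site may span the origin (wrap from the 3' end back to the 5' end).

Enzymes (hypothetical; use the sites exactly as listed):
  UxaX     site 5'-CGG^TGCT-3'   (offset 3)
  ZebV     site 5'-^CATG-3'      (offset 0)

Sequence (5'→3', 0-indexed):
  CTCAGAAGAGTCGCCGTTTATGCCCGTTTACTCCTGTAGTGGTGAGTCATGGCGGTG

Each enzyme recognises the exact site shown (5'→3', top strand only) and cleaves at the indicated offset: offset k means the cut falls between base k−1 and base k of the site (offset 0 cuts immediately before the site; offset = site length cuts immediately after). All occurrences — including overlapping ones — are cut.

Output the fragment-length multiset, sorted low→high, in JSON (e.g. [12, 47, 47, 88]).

[8,49]

Site scan:
  UxaX (CGGTGCT, off=3): starts [52] → cuts [55]
  ZebV (CATG, off=0): starts [47] → cuts [47]

All cut coordinates (distinct, sorted): [47, 55]

Fragment lengths:
  47→55: 8 bp
  55→47 (wrap): 57-55+47 = 49 bp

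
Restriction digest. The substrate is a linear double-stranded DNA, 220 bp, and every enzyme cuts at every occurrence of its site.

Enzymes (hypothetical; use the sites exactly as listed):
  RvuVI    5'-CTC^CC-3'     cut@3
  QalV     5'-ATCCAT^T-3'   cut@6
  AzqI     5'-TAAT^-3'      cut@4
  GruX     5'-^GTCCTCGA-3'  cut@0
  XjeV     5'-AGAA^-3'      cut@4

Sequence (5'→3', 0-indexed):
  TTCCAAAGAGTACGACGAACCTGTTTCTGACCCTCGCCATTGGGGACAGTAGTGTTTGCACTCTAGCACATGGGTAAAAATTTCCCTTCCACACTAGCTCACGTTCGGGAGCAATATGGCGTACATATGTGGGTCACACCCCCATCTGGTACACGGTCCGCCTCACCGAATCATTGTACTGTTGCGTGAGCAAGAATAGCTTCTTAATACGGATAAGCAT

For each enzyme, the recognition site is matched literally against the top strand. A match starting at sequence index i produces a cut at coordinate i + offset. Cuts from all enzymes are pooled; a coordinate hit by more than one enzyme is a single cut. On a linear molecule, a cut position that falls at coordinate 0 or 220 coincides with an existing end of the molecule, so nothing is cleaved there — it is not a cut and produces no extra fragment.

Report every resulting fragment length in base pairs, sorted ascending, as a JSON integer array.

Scan for sites:
  RvuVI (CTCCC, off=3): no sites
  QalV (ATCCATT, off=6): no sites
  AzqI (TAAT, off=4): starts [204] → cuts [208]
  GruX (GTCCTCGA, off=0): no sites
  XjeV (AGAA, off=4): starts [192] → cuts [196]

All cut coordinates (distinct, sorted): [196, 208]

Fragment lengths:
  [0,196): 196 bp
  [196,208): 12 bp
  [208,220): 12 bp

[12,12,196]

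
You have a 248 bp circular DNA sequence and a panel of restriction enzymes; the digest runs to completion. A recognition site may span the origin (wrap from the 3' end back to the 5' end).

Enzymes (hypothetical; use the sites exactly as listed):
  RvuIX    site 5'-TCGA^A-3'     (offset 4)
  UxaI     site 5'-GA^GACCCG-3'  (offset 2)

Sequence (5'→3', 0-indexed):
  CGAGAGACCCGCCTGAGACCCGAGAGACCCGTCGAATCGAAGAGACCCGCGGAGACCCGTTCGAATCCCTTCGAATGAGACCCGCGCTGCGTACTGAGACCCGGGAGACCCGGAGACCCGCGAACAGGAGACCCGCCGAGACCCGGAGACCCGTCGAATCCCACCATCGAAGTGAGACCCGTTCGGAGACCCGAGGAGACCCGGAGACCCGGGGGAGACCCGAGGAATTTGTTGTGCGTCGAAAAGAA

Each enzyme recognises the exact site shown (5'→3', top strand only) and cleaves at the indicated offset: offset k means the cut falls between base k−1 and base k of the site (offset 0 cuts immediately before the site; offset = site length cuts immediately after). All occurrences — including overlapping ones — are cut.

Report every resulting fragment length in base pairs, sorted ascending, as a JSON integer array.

Scan for sites:
  RvuIX (TCGAA, off=4): starts [31, 36, 60, 70, 153, 166, 238] → cuts [35, 40, 64, 74, 157, 170, 242]
  UxaI (GAGACCCG, off=2): starts [3, 14, 23, 41, 51, 76, 95, 104, 112, 127, 137, 145, 173, 185, 195, 203, 214] → cuts [5, 16, 25, 43, 53, 78, 97, 106, 114, 129, 139, 147, 175, 187, 197, 205, 216]

All cut coordinates (distinct, sorted): [5, 16, 25, 35, 40, 43, 53, 64, 74, 78, 97, 106, 114, 129, 139, 147, 157, 170, 175, 187, 197, 205, 216, 242]

Fragments:
  5→16: 11 bp
  16→25: 9 bp
  25→35: 10 bp
  35→40: 5 bp
  40→43: 3 bp
  43→53: 10 bp
  53→64: 11 bp
  64→74: 10 bp
  74→78: 4 bp
  78→97: 19 bp
  97→106: 9 bp
  106→114: 8 bp
  114→129: 15 bp
  129→139: 10 bp
  139→147: 8 bp
  147→157: 10 bp
  157→170: 13 bp
  170→175: 5 bp
  175→187: 12 bp
  187→197: 10 bp
  197→205: 8 bp
  205→216: 11 bp
  216→242: 26 bp
  242→5 (wrap): 248-242+5 = 11 bp

[3,4,5,5,8,8,8,9,9,10,10,10,10,10,10,11,11,11,11,12,13,15,19,26]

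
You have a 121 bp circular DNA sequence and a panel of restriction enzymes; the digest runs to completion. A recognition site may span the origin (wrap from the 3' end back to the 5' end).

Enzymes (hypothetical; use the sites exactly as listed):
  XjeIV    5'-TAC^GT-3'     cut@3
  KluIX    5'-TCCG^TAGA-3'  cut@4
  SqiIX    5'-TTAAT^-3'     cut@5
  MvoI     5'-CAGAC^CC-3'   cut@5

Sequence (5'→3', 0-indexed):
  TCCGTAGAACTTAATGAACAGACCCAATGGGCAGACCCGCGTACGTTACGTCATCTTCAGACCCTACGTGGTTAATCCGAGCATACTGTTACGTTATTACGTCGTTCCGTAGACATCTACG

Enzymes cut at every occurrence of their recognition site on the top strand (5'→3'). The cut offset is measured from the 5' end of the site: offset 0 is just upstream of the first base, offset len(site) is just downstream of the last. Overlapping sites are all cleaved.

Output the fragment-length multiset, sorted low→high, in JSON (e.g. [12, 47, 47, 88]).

Site scan:
  XjeIV (TACGT, off=3): starts [41, 46, 64, 89, 97, 117] → cuts [44, 49, 67, 92, 100, 120]
  KluIX (TCCGTAGA, off=4): starts [0, 105] → cuts [4, 109]
  SqiIX (TTAAT, off=5): starts [10, 71] → cuts [15, 76]
  MvoI (CAGACCC, off=5): starts [18, 31, 57] → cuts [23, 36, 62]

All cut coordinates (distinct, sorted): [4, 15, 23, 36, 44, 49, 62, 67, 76, 92, 100, 109, 120]

Fragments:
  4→15: 11 bp
  15→23: 8 bp
  23→36: 13 bp
  36→44: 8 bp
  44→49: 5 bp
  49→62: 13 bp
  62→67: 5 bp
  67→76: 9 bp
  76→92: 16 bp
  92→100: 8 bp
  100→109: 9 bp
  109→120: 11 bp
  120→4 (wrap): 121-120+4 = 5 bp

[5,5,5,8,8,8,9,9,11,11,13,13,16]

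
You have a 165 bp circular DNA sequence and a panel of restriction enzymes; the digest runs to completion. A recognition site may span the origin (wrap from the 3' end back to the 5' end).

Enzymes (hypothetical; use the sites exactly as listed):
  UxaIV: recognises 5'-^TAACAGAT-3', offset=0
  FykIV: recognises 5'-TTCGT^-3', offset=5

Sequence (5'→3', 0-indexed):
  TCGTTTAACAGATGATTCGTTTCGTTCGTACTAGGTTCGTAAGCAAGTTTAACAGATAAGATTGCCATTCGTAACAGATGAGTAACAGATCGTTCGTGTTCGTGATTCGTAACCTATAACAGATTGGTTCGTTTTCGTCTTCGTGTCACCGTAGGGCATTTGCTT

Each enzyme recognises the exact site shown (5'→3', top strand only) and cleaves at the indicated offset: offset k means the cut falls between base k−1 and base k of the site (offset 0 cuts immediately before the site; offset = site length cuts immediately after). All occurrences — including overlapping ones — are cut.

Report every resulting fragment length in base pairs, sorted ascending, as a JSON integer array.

[1,1,4,5,6,6,6,6,7,9,10,11,15,15,16,22,25]

Site scan:
  UxaIV (TAACAGAT, off=0): starts [5, 49, 71, 82, 116] → cuts [5, 49, 71, 82, 116]
  FykIV (TTCGT, off=5): starts [15, 20, 24, 35, 67, 92, 98, 105, 127, 133, 139, 164] → cuts [4, 20, 25, 29, 40, 72, 97, 103, 110, 132, 138, 144]

Pooled cuts: [4, 5, 20, 25, 29, 40, 49, 71, 72, 82, 97, 103, 110, 116, 132, 138, 144]

Fragments:
  4→5: 1 bp
  5→20: 15 bp
  20→25: 5 bp
  25→29: 4 bp
  29→40: 11 bp
  40→49: 9 bp
  49→71: 22 bp
  71→72: 1 bp
  72→82: 10 bp
  82→97: 15 bp
  97→103: 6 bp
  103→110: 7 bp
  110→116: 6 bp
  116→132: 16 bp
  132→138: 6 bp
  138→144: 6 bp
  144→4 (wrap): 165-144+4 = 25 bp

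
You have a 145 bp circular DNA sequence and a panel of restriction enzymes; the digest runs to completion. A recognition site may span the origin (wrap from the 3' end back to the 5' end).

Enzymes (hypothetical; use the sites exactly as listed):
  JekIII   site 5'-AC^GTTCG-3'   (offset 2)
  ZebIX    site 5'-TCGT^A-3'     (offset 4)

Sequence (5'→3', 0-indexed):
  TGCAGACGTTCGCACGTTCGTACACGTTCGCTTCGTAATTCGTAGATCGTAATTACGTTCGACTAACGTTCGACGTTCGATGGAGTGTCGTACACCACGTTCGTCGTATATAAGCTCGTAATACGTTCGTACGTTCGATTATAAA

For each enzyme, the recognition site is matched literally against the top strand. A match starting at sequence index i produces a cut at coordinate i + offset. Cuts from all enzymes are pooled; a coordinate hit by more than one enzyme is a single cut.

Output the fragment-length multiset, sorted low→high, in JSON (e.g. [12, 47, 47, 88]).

[2,4,5,6,6,6,7,7,7,7,8,9,11,11,12,17,20]

Site scan:
  JekIII ACGTTCG/2: at [5, 13, 23, 54, 65, 72, 96, 122, 130] ⇒ [7, 15, 25, 56, 67, 74, 98, 124, 132]
  ZebIX TCGTA/4: at [17, 32, 39, 46, 87, 103, 115, 126] ⇒ [21, 36, 43, 50, 91, 107, 119, 130]

Pooled cuts: [7, 15, 21, 25, 36, 43, 50, 56, 67, 74, 91, 98, 107, 119, 124, 130, 132]

Fragment lengths:
  7→15: 8 bp
  15→21: 6 bp
  21→25: 4 bp
  25→36: 11 bp
  36→43: 7 bp
  43→50: 7 bp
  50→56: 6 bp
  56→67: 11 bp
  67→74: 7 bp
  74→91: 17 bp
  91→98: 7 bp
  98→107: 9 bp
  107→119: 12 bp
  119→124: 5 bp
  124→130: 6 bp
  130→132: 2 bp
  132→7 (wrap): 145-132+7 = 20 bp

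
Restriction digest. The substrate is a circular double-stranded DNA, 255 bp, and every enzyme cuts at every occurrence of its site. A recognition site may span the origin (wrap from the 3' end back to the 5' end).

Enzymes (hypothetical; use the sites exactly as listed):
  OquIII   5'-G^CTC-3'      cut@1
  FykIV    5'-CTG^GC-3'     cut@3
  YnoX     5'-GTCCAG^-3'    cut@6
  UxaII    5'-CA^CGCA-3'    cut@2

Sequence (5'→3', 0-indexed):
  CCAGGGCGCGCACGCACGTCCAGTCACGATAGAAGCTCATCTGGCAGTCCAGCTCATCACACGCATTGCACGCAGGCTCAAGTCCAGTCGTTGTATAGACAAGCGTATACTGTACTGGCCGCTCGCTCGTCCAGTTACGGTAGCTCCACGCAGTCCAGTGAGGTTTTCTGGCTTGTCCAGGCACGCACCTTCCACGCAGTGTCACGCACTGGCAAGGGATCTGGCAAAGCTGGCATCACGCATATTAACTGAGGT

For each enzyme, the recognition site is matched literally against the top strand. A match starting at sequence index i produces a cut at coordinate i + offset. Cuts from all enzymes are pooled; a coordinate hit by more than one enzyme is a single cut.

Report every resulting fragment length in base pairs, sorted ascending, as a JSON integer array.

[3,4,4,5,6,6,7,8,8,9,9,9,9,9,9,10,10,10,11,11,11,12,12,12,21,30]

Scan for sites:
  OquIII (GCTC, off=1): starts [34, 51, 75, 120, 124, 142] → cuts [35, 52, 76, 121, 125, 143]
  FykIV (CTGGC, off=3): starts [40, 114, 167, 208, 220, 229] → cuts [43, 117, 170, 211, 223, 232]
  YnoX (GTCCAG, off=6): starts [17, 46, 81, 128, 152, 174, 253] → cuts [4, 23, 52, 87, 134, 158, 180]
  UxaII (CACGCA, off=2): starts [10, 59, 68, 146, 181, 192, 202, 236] → cuts [12, 61, 70, 148, 183, 194, 204, 238]

All cut coordinates (distinct, sorted): [4, 12, 23, 35, 43, 52, 61, 70, 76, 87, 117, 121, 125, 134, 143, 148, 158, 170, 180, 183, 194, 204, 211, 223, 232, 238]

Fragment lengths:
  4→12: 8 bp
  12→23: 11 bp
  23→35: 12 bp
  35→43: 8 bp
  43→52: 9 bp
  52→61: 9 bp
  61→70: 9 bp
  70→76: 6 bp
  76→87: 11 bp
  87→117: 30 bp
  117→121: 4 bp
  121→125: 4 bp
  125→134: 9 bp
  134→143: 9 bp
  143→148: 5 bp
  148→158: 10 bp
  158→170: 12 bp
  170→180: 10 bp
  180→183: 3 bp
  183→194: 11 bp
  194→204: 10 bp
  204→211: 7 bp
  211→223: 12 bp
  223→232: 9 bp
  232→238: 6 bp
  238→4 (wrap): 255-238+4 = 21 bp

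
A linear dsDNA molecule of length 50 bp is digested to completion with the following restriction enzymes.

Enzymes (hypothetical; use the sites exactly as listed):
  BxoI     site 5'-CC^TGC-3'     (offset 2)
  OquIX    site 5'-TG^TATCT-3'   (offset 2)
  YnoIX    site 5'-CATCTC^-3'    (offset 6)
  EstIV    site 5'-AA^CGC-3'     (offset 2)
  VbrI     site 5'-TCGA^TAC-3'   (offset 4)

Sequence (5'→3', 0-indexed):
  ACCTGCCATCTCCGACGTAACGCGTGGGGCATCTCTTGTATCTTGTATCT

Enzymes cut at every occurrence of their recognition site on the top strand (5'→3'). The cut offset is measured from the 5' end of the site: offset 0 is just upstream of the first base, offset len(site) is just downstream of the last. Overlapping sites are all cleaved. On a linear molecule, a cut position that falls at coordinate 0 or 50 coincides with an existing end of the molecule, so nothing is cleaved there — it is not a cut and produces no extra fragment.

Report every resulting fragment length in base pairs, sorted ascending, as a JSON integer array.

[3,3,5,7,8,9,15]

Scan for sites:
  BxoI (CCTGC, off=2): starts [1] → cuts [3]
  OquIX (TGTATCT, off=2): starts [36, 43] → cuts [38, 45]
  YnoIX (CATCTC, off=6): starts [6, 29] → cuts [12, 35]
  EstIV (AACGC, off=2): starts [18] → cuts [20]
  VbrI (TCGATAC, off=4): no sites

All cut coordinates (distinct, sorted): [3, 12, 20, 35, 38, 45]

Fragment lengths:
  [0,3): 3 bp
  [3,12): 9 bp
  [12,20): 8 bp
  [20,35): 15 bp
  [35,38): 3 bp
  [38,45): 7 bp
  [45,50): 5 bp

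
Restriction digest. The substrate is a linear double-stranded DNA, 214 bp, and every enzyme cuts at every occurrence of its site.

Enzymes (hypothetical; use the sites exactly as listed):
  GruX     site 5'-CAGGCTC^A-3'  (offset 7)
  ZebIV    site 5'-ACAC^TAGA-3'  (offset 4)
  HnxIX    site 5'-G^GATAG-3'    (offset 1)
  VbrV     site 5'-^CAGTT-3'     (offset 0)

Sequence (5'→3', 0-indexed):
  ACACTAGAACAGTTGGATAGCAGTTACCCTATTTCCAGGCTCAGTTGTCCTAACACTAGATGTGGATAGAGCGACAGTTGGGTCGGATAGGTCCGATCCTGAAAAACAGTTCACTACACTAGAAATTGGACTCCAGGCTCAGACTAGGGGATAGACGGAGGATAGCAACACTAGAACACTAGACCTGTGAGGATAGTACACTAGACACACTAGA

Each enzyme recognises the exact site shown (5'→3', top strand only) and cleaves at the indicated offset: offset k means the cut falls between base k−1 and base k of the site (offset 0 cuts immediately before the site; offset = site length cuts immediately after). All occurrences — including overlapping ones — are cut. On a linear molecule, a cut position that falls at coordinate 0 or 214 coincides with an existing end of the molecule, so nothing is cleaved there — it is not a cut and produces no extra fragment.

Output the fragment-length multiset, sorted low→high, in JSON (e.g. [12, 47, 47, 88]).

Site scan:
  GruX (CAGGCTCA, off=7): starts [35, 133] → cuts [42, 140]
  ZebIV (ACACTAGA, off=4): starts [0, 52, 115, 167, 175, 197, 206] → cuts [4, 56, 119, 171, 179, 201, 210]
  HnxIX (GGATAG, off=1): starts [14, 63, 84, 148, 159, 190] → cuts [15, 64, 85, 149, 160, 191]
  VbrV (CAGTT, off=0): starts [9, 20, 41, 74, 106] → cuts [9, 20, 41, 74, 106]

Pooled cuts: [4, 9, 15, 20, 41, 42, 56, 64, 74, 85, 106, 119, 140, 149, 160, 171, 179, 191, 201, 210]

Fragment lengths:
  [0,4): 4 bp
  [4,9): 5 bp
  [9,15): 6 bp
  [15,20): 5 bp
  [20,41): 21 bp
  [41,42): 1 bp
  [42,56): 14 bp
  [56,64): 8 bp
  [64,74): 10 bp
  [74,85): 11 bp
  [85,106): 21 bp
  [106,119): 13 bp
  [119,140): 21 bp
  [140,149): 9 bp
  [149,160): 11 bp
  [160,171): 11 bp
  [171,179): 8 bp
  [179,191): 12 bp
  [191,201): 10 bp
  [201,210): 9 bp
  [210,214): 4 bp

[1,4,4,5,5,6,8,8,9,9,10,10,11,11,11,12,13,14,21,21,21]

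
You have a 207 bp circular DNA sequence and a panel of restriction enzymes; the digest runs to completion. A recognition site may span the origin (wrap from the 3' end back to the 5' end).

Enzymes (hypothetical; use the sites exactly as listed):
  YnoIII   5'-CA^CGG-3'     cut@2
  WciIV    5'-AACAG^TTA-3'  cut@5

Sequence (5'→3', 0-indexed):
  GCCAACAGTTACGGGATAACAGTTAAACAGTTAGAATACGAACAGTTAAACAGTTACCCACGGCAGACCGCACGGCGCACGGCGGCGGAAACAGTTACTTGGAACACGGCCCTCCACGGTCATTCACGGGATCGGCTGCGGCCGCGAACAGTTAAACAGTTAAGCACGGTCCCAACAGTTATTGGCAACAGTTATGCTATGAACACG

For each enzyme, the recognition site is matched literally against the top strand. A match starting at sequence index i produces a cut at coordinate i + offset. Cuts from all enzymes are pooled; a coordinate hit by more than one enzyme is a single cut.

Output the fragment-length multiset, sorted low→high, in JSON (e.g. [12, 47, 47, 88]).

Per-enzyme occurrences:
  YnoIII (CACGG, off=2): starts [58, 70, 77, 104, 114, 124, 164, 203] → cuts [60, 72, 79, 106, 116, 126, 166, 205]
  WciIV (AACAGTTA, off=5): starts [3, 17, 25, 40, 48, 89, 146, 154, 173, 186] → cuts [8, 22, 30, 45, 53, 94, 151, 159, 178, 191]

All cut coordinates (distinct, sorted): [8, 22, 30, 45, 53, 60, 72, 79, 94, 106, 116, 126, 151, 159, 166, 178, 191, 205]

Fragments:
  8→22: 14 bp
  22→30: 8 bp
  30→45: 15 bp
  45→53: 8 bp
  53→60: 7 bp
  60→72: 12 bp
  72→79: 7 bp
  79→94: 15 bp
  94→106: 12 bp
  106→116: 10 bp
  116→126: 10 bp
  126→151: 25 bp
  151→159: 8 bp
  159→166: 7 bp
  166→178: 12 bp
  178→191: 13 bp
  191→205: 14 bp
  205→8 (wrap): 207-205+8 = 10 bp

[7,7,7,8,8,8,10,10,10,12,12,12,13,14,14,15,15,25]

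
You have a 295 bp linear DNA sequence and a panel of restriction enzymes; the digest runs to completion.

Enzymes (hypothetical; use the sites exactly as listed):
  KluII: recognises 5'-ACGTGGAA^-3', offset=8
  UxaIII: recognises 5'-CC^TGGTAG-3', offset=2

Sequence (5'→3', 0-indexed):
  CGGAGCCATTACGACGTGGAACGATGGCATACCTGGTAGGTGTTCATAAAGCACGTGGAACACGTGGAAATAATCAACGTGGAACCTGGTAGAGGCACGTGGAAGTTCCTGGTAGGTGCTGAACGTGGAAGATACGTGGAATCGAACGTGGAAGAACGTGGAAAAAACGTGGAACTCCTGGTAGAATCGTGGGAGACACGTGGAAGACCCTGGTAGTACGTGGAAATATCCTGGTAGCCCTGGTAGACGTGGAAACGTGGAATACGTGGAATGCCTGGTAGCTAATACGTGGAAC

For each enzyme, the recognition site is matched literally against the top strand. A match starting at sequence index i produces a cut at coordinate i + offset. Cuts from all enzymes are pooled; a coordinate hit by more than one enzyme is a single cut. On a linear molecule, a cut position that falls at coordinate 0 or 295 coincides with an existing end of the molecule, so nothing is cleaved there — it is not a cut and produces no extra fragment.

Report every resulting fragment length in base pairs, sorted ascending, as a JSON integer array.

[1,2,4,4,5,5,6,8,9,9,9,10,11,11,12,12,14,15,15,18,19,21,21,27,27]

Scan for sites:
  KluII (ACGTGGAA, off=8): starts [13, 52, 61, 76, 96, 122, 133, 145, 155, 166, 197, 217, 246, 254, 263, 286] → cuts [21, 60, 69, 84, 104, 130, 141, 153, 163, 174, 205, 225, 254, 262, 271, 294]
  UxaIII (CCTGGTAG, off=2): starts [31, 84, 107, 176, 208, 229, 238, 273] → cuts [33, 86, 109, 178, 210, 231, 240, 275]

All cut coordinates (distinct, sorted): [21, 33, 60, 69, 84, 86, 104, 109, 130, 141, 153, 163, 174, 178, 205, 210, 225, 231, 240, 254, 262, 271, 275, 294]

Fragments:
  [0,21): 21 bp
  [21,33): 12 bp
  [33,60): 27 bp
  [60,69): 9 bp
  [69,84): 15 bp
  [84,86): 2 bp
  [86,104): 18 bp
  [104,109): 5 bp
  [109,130): 21 bp
  [130,141): 11 bp
  [141,153): 12 bp
  [153,163): 10 bp
  [163,174): 11 bp
  [174,178): 4 bp
  [178,205): 27 bp
  [205,210): 5 bp
  [210,225): 15 bp
  [225,231): 6 bp
  [231,240): 9 bp
  [240,254): 14 bp
  [254,262): 8 bp
  [262,271): 9 bp
  [271,275): 4 bp
  [275,294): 19 bp
  [294,295): 1 bp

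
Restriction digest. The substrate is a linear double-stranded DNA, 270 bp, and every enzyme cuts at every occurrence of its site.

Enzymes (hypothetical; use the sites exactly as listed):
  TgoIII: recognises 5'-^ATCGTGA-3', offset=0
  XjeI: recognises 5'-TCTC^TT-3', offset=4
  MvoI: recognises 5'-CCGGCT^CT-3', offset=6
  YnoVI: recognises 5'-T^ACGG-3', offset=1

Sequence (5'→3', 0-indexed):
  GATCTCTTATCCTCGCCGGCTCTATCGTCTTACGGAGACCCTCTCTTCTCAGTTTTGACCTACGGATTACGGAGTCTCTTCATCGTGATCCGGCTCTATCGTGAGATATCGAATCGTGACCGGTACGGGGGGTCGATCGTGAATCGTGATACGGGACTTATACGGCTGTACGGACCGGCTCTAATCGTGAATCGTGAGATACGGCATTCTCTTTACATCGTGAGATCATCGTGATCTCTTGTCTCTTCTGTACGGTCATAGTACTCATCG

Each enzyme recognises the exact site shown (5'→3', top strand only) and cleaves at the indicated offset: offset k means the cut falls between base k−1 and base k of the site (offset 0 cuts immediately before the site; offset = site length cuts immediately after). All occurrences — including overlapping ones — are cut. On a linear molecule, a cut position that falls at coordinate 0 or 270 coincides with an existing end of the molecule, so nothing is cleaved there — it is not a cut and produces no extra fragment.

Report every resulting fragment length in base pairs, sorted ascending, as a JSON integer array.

Site scan:
  TgoIII (ATCGTGA, off=0): starts [81, 97, 112, 135, 142, 183, 190, 216, 227] → cuts [81, 97, 112, 135, 142, 183, 190, 216, 227]
  XjeI (TCTCTT, off=4): starts [2, 41, 74, 207, 234, 241] → cuts [6, 45, 78, 211, 238, 245]
  MvoI (CCGGCTCT, off=6): starts [15, 89, 174] → cuts [21, 95, 180]
  YnoVI (TACGG, off=1): starts [30, 60, 67, 123, 149, 160, 168, 199, 250] → cuts [31, 61, 68, 124, 150, 161, 169, 200, 251]

All cut coordinates (distinct, sorted): [6, 21, 31, 45, 61, 68, 78, 81, 95, 97, 112, 124, 135, 142, 150, 161, 169, 180, 183, 190, 200, 211, 216, 227, 238, 245, 251]

Fragments:
  [0,6): 6 bp
  [6,21): 15 bp
  [21,31): 10 bp
  [31,45): 14 bp
  [45,61): 16 bp
  [61,68): 7 bp
  [68,78): 10 bp
  [78,81): 3 bp
  [81,95): 14 bp
  [95,97): 2 bp
  [97,112): 15 bp
  [112,124): 12 bp
  [124,135): 11 bp
  [135,142): 7 bp
  [142,150): 8 bp
  [150,161): 11 bp
  [161,169): 8 bp
  [169,180): 11 bp
  [180,183): 3 bp
  [183,190): 7 bp
  [190,200): 10 bp
  [200,211): 11 bp
  [211,216): 5 bp
  [216,227): 11 bp
  [227,238): 11 bp
  [238,245): 7 bp
  [245,251): 6 bp
  [251,270): 19 bp

[2,3,3,5,6,6,7,7,7,7,8,8,10,10,10,11,11,11,11,11,11,12,14,14,15,15,16,19]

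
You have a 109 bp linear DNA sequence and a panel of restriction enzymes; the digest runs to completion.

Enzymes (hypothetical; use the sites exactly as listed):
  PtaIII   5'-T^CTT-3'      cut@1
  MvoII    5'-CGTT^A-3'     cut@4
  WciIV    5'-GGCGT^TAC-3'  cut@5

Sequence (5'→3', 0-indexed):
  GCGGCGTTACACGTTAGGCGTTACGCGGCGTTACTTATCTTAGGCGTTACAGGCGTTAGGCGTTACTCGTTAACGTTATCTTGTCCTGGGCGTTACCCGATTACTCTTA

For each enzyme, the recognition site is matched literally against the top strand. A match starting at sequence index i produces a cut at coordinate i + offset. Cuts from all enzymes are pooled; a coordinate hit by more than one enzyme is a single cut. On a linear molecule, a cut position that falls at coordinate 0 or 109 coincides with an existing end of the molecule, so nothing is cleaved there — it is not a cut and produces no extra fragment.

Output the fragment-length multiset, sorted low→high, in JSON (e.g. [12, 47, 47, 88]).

[1,1,1,1,1,1,2,4,6,6,6,6,7,7,7,9,9,9,11,14]

Per-enzyme occurrences:
  PtaIII (TCTT, off=1): starts [37, 78, 104] → cuts [38, 79, 105]
  MvoII (CGTTA, off=4): starts [4, 11, 18, 28, 44, 53, 60, 67, 73, 90] → cuts [8, 15, 22, 32, 48, 57, 64, 71, 77, 94]
  WciIV (GGCGTTAC, off=5): starts [2, 16, 26, 42, 58, 88] → cuts [7, 21, 31, 47, 63, 93]

Pooled cuts: [7, 8, 15, 21, 22, 31, 32, 38, 47, 48, 57, 63, 64, 71, 77, 79, 93, 94, 105]

Fragments:
  [0,7): 7 bp
  [7,8): 1 bp
  [8,15): 7 bp
  [15,21): 6 bp
  [21,22): 1 bp
  [22,31): 9 bp
  [31,32): 1 bp
  [32,38): 6 bp
  [38,47): 9 bp
  [47,48): 1 bp
  [48,57): 9 bp
  [57,63): 6 bp
  [63,64): 1 bp
  [64,71): 7 bp
  [71,77): 6 bp
  [77,79): 2 bp
  [79,93): 14 bp
  [93,94): 1 bp
  [94,105): 11 bp
  [105,109): 4 bp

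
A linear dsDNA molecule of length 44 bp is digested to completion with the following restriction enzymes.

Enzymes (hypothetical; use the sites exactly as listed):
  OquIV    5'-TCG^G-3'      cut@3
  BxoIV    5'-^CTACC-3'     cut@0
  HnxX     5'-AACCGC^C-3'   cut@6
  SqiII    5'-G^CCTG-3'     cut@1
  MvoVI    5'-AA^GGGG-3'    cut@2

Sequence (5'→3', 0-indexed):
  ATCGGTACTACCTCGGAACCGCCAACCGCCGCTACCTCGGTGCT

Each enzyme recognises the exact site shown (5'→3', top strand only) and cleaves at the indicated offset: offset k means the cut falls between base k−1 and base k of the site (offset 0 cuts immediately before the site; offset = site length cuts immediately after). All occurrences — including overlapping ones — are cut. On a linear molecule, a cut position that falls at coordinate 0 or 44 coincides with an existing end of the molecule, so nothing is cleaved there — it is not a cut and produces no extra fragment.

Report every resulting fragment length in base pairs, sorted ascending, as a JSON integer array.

Per-enzyme occurrences:
  OquIV TCGG/3: at [1, 12, 36] ⇒ [4, 15, 39]
  BxoIV CTACC/0: at [7, 31] ⇒ [7, 31]
  HnxX AACCGCC/6: at [16, 23] ⇒ [22, 29]
  SqiII (GCCTG, off=1): no sites
  MvoVI (AAGGGG, off=2): no sites

All cut coordinates (distinct, sorted): [4, 7, 15, 22, 29, 31, 39]

Fragments:
  [0,4): 4 bp
  [4,7): 3 bp
  [7,15): 8 bp
  [15,22): 7 bp
  [22,29): 7 bp
  [29,31): 2 bp
  [31,39): 8 bp
  [39,44): 5 bp

[2,3,4,5,7,7,8,8]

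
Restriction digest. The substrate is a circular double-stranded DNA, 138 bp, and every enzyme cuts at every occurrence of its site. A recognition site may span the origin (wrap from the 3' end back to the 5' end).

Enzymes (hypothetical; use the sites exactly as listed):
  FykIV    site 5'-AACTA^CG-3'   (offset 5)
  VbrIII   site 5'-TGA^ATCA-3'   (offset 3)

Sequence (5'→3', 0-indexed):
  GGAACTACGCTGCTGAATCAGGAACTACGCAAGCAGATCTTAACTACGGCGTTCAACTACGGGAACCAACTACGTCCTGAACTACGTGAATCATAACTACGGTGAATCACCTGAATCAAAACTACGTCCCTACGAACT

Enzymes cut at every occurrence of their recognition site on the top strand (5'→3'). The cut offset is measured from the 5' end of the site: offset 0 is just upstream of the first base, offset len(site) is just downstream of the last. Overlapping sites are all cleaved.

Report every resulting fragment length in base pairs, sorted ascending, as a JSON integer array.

[5,6,9,9,10,10,11,12,13,13,19,21]

Per-enzyme occurrences:
  FykIV AACTACG/5: at [2, 22, 41, 54, 67, 79, 94, 119] ⇒ [7, 27, 46, 59, 72, 84, 99, 124]
  VbrIII TGAATCA/3: at [13, 86, 102, 111] ⇒ [16, 89, 105, 114]

Pooled cuts: [7, 16, 27, 46, 59, 72, 84, 89, 99, 105, 114, 124]

Fragments:
  7→16: 9 bp
  16→27: 11 bp
  27→46: 19 bp
  46→59: 13 bp
  59→72: 13 bp
  72→84: 12 bp
  84→89: 5 bp
  89→99: 10 bp
  99→105: 6 bp
  105→114: 9 bp
  114→124: 10 bp
  124→7 (wrap): 138-124+7 = 21 bp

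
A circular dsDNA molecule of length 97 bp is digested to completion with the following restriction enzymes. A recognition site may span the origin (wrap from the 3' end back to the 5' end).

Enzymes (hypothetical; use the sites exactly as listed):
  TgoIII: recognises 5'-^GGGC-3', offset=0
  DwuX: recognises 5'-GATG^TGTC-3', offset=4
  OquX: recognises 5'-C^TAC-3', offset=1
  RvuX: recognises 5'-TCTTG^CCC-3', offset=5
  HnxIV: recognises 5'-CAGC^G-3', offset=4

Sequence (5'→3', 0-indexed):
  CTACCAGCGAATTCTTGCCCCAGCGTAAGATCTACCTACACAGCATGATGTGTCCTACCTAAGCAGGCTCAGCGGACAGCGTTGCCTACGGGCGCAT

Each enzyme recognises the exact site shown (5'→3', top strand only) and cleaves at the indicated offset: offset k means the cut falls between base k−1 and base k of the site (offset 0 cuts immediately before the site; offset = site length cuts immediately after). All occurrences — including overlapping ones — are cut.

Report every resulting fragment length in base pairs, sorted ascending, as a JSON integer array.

[3,4,5,6,7,7,7,8,9,9,14,18]

Per-enzyme occurrences:
  TgoIII (GGGC, off=0): starts [89] → cuts [89]
  DwuX (GATGTGTC, off=4): starts [46] → cuts [50]
  OquX (CTAC, off=1): starts [0, 31, 35, 54, 85] → cuts [1, 32, 36, 55, 86]
  RvuX (TCTTGCCC, off=5): starts [12] → cuts [17]
  HnxIV (CAGCG, off=4): starts [4, 20, 69, 76] → cuts [8, 24, 73, 80]

Pooled cuts: [1, 8, 17, 24, 32, 36, 50, 55, 73, 80, 86, 89]

Fragments:
  1→8: 7 bp
  8→17: 9 bp
  17→24: 7 bp
  24→32: 8 bp
  32→36: 4 bp
  36→50: 14 bp
  50→55: 5 bp
  55→73: 18 bp
  73→80: 7 bp
  80→86: 6 bp
  86→89: 3 bp
  89→1 (wrap): 97-89+1 = 9 bp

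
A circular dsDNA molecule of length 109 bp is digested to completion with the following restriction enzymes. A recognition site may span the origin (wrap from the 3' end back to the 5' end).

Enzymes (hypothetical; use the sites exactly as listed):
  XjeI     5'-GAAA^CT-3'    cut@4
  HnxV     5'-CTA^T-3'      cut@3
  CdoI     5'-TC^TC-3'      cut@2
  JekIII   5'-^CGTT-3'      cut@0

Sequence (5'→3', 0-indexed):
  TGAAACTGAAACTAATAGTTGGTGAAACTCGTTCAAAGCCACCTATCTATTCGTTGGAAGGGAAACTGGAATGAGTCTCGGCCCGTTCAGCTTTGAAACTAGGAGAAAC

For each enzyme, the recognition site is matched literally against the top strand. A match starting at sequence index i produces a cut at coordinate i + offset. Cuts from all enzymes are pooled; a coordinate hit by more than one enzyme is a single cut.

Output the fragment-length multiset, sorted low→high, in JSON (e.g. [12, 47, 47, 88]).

Per-enzyme occurrences:
  XjeI (GAAACT, off=4): starts [1, 7, 23, 61, 94, 104] → cuts [5, 11, 27, 65, 98, 108]
  HnxV (CTAT, off=3): starts [42, 46] → cuts [45, 49]
  CdoI (TCTC, off=2): starts [75] → cuts [77]
  JekIII (CGTT, off=0): starts [29, 51, 83] → cuts [29, 51, 83]

All cut coordinates (distinct, sorted): [5, 11, 27, 29, 45, 49, 51, 65, 77, 83, 98, 108]

Fragments:
  5→11: 6 bp
  11→27: 16 bp
  27→29: 2 bp
  29→45: 16 bp
  45→49: 4 bp
  49→51: 2 bp
  51→65: 14 bp
  65→77: 12 bp
  77→83: 6 bp
  83→98: 15 bp
  98→108: 10 bp
  108→5 (wrap): 109-108+5 = 6 bp

[2,2,4,6,6,6,10,12,14,15,16,16]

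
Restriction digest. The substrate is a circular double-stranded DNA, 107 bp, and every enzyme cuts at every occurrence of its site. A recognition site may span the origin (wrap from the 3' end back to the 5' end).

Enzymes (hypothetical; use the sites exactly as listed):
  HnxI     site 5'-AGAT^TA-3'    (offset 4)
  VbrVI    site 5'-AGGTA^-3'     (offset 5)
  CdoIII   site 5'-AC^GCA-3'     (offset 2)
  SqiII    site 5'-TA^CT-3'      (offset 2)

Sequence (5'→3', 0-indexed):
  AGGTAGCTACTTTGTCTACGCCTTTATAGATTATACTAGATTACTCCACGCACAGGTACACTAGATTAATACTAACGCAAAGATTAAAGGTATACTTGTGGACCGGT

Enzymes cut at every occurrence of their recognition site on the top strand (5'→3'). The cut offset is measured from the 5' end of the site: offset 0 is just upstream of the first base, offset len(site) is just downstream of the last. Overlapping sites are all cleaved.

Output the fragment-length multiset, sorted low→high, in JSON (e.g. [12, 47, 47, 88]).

Scan for sites:
  HnxI (AGATTA, off=4): starts [27, 37, 62, 80] → cuts [31, 41, 66, 84]
  VbrVI (AGGTA, off=5): starts [0, 53, 87] → cuts [5, 58, 92]
  CdoIII (ACGCA, off=2): starts [47, 74] → cuts [49, 76]
  SqiII (TACT, off=2): starts [7, 33, 41, 69, 92] → cuts [9, 35, 43, 71, 94]

All cut coordinates (distinct, sorted): [5, 9, 31, 35, 41, 43, 49, 58, 66, 71, 76, 84, 92, 94]

Fragment lengths:
  5→9: 4 bp
  9→31: 22 bp
  31→35: 4 bp
  35→41: 6 bp
  41→43: 2 bp
  43→49: 6 bp
  49→58: 9 bp
  58→66: 8 bp
  66→71: 5 bp
  71→76: 5 bp
  76→84: 8 bp
  84→92: 8 bp
  92→94: 2 bp
  94→5 (wrap): 107-94+5 = 18 bp

[2,2,4,4,5,5,6,6,8,8,8,9,18,22]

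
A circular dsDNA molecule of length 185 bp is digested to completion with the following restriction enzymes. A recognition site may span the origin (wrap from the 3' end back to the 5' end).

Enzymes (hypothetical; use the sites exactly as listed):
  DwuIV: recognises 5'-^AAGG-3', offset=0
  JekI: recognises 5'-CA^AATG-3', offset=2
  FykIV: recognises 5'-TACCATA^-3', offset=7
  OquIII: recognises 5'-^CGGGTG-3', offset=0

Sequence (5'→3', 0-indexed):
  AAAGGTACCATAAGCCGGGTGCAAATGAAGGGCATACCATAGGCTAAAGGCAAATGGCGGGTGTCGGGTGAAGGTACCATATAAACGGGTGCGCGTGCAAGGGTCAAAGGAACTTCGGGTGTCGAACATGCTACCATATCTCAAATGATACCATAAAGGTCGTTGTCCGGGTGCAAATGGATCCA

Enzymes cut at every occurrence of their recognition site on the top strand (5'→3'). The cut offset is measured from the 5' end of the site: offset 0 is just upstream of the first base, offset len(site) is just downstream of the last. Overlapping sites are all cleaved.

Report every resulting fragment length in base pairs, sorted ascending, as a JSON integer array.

[3,4,4,5,5,5,6,6,7,8,8,8,9,11,11,11,12,12,13,14,23]

Per-enzyme occurrences:
  DwuIV AAGG/0: at [1, 27, 46, 70, 98, 106, 155] ⇒ [1, 27, 46, 70, 98, 106, 155]
  JekI CAAATG/2: at [21, 50, 141, 173] ⇒ [23, 52, 143, 175]
  FykIV TACCATA/7: at [5, 34, 74, 131, 148] ⇒ [12, 41, 81, 138, 155]
  OquIII CGGGTG/0: at [15, 57, 64, 85, 115, 167] ⇒ [15, 57, 64, 85, 115, 167]

All cut coordinates (distinct, sorted): [1, 12, 15, 23, 27, 41, 46, 52, 57, 64, 70, 81, 85, 98, 106, 115, 138, 143, 155, 167, 175]

Fragments:
  1→12: 11 bp
  12→15: 3 bp
  15→23: 8 bp
  23→27: 4 bp
  27→41: 14 bp
  41→46: 5 bp
  46→52: 6 bp
  52→57: 5 bp
  57→64: 7 bp
  64→70: 6 bp
  70→81: 11 bp
  81→85: 4 bp
  85→98: 13 bp
  98→106: 8 bp
  106→115: 9 bp
  115→138: 23 bp
  138→143: 5 bp
  143→155: 12 bp
  155→167: 12 bp
  167→175: 8 bp
  175→1 (wrap): 185-175+1 = 11 bp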